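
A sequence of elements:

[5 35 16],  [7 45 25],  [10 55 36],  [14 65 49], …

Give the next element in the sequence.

First value: 5, 7, 10, 14 → 19 (differences are 2, 3, 4, … (increasing by 1 each time)).
Second value goes 35, 45, 55, 65 → 75 (+10 each step).
Third value: perfect squares: 4², 5², 6², …, so 16, 25, 36, 49 → 64.
So the next element is [19 75 64].

[19 75 64]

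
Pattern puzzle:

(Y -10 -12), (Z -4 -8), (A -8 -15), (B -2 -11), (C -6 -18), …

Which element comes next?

Letter — letters move forward 1 place in the alphabet, wrapping Z→A: Y, Z, A, B, C → D.
For the second slot, alternating steps +6, −4, +6, −4, …: -10, -4, -8, -2, -6 → 0.
For the third slot, alternating steps +4, −7, +4, −7, …: -12, -8, -15, -11, -18 → -14.
So the next element is (D 0 -14).

(D 0 -14)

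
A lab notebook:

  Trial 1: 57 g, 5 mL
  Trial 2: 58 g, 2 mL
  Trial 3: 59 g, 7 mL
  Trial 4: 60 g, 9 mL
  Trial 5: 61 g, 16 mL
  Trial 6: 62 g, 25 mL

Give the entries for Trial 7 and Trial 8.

For the g, +1 each step: 57, 58, 59, 60, 61, 62 → 63 → 64.
ML: each term is the sum of the two before it, so 5, 2, 7, 9, 16, 25 → 41 → 66.
Putting the parts together: 63 g, 41 mL and then 64 g, 66 mL.

63 g, 41 mL; 64 g, 66 mL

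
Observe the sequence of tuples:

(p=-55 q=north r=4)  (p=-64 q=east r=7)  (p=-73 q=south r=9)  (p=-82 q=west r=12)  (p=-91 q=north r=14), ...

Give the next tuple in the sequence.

P — −9 each step: -55, -64, -73, -82, -91 → -100.
Q: repeats north → east → south → west; north, east, south, west, north → east.
R: alternating steps +3, +2, +3, +2, …; 4, 7, 9, 12, 14 → 17.
Putting it together: (p=-100 q=east r=17).

(p=-100 q=east r=17)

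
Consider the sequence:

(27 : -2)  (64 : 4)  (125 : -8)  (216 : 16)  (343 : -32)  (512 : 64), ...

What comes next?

First slot: perfect cubes: 3³, 4³, 5³, …, so 27, 64, 125, 216, 343, 512 → 729.
Second slot: ×(-2) each step; -2, 4, -8, 16, -32, 64 → -128.
Putting it together: (729 : -128).

(729 : -128)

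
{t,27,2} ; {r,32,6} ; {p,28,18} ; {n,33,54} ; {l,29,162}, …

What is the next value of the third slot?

Letter: letters move back 2 places in the alphabet; t, r, p, n, l → j.
Second slot: alternating steps +5, −4, +5, −4, …; 27, 32, 28, 33, 29 → 34.
Third slot: ×3 each step; 2, 6, 18, 54, 162 → 486.

486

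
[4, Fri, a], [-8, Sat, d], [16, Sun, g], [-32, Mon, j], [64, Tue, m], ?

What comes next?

[-128, Wed, p]

First component: ×(-2) each step, so 4, -8, 16, -32, 64 → -128.
Day: runs through the weekdays Mon→Sun; Fri, Sat, Sun, Mon, Tue → Wed.
Letter: a, d, g, j, m → p (letters move forward 3 places in the alphabet).
Combining the parts gives [-128, Wed, p].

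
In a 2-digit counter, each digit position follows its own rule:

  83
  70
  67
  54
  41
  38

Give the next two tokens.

25 then 12

First digit: 8, 7, 6, 5, 4, 3 → 2 → 1 (−1 each step, mod 10).
Second digit: −3 each step, mod 10; 3, 0, 7, 4, 1, 8 → 5 → 2.
So the next two tokens are 25 and 12.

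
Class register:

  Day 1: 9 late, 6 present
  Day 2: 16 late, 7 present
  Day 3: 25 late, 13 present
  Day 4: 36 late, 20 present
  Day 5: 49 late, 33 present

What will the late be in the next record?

Late: perfect squares: 3², 4², 5², …; 9, 16, 25, 36, 49 → 64.
Present: 6, 7, 13, 20, 33 → 53 (each term is the sum of the two before it).

64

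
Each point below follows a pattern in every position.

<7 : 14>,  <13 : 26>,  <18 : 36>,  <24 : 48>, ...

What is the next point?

<29 : 58>

First slot: 7, 13, 18, 24 → 29 (alternating steps +6, +5, +6, +5, …).
Second slot: always 2 × the first slot; 14, 26, 36, 48 → 58.
Combining the parts gives <29 : 58>.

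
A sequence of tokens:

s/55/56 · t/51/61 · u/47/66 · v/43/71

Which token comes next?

w/39/76

For the letter, letters move forward 1 place in the alphabet: s, t, u, v → w.
Second component: 55, 51, 47, 43 → 39 (−4 each step).
For the third component, +5 each step: 56, 61, 66, 71 → 76.
Combining the parts gives w/39/76.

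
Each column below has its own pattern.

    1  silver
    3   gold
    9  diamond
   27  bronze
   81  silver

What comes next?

First component goes 1, 3, 9, 27, 81 → 243 (×3 each step).
For the rank, repeats silver → gold → diamond → bronze: silver, gold, diamond, bronze, silver → gold.
Putting it together: 243  gold.

243  gold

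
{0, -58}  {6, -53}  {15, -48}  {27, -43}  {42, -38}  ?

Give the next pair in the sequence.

{60, -33}

First part goes 0, 6, 15, 27, 42 → 60 (differences are 6, 9, 12, … (increasing by 3 each time)).
For the second part, +5 each step: -58, -53, -48, -43, -38 → -33.
Combining the parts gives {60, -33}.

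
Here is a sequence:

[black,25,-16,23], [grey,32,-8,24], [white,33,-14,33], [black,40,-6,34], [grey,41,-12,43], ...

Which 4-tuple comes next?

[white,48,-4,44]

Shade: repeats black → grey → white, so black, grey, white, black, grey → white.
Second entry goes 25, 32, 33, 40, 41 → 48 (alternating steps +7, +1, +7, +1, …).
For the third entry, alternating steps +8, −6, +8, −6, …: -16, -8, -14, -6, -12 → -4.
Fourth entry — alternating steps +1, +9, +1, +9, …: 23, 24, 33, 34, 43 → 44.
Combining the parts gives [white,48,-4,44].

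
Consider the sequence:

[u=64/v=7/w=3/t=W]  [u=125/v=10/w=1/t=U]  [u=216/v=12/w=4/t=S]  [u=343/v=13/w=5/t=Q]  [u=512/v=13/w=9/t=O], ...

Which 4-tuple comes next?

[u=729/v=12/w=14/t=M]

U: perfect cubes: 4³, 5³, 6³, …, so 64, 125, 216, 343, 512 → 729.
V goes 7, 10, 12, 13, 13 → 12 (differences are 3, 2, 1, … (decreasing by 1 each time)).
W: each term is the sum of the two before it; 3, 1, 4, 5, 9 → 14.
T: W, U, S, Q, O → M (letters move back 2 places in the alphabet).
Putting it together: [u=729/v=12/w=14/t=M].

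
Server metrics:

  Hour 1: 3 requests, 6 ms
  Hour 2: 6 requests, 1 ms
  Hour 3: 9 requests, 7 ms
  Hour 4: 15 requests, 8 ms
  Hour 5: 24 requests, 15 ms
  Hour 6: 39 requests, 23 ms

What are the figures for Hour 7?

63 requests, 38 ms

Requests: each term is the sum of the two before it; 3, 6, 9, 15, 24, 39 → 63.
Ms — each term is the sum of the two before it: 6, 1, 7, 8, 15, 23 → 38.
Putting it together: 63 requests, 38 ms.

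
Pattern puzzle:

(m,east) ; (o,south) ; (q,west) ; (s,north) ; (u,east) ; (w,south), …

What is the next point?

Letter: letters move forward 2 places in the alphabet; m, o, q, s, u, w → y.
For the direction, repeats east → south → west → north: east, south, west, north, east, south → west.
So the next point is (y,west).

(y,west)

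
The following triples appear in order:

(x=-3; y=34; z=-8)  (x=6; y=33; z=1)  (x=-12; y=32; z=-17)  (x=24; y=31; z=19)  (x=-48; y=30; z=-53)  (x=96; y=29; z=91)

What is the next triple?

X: ×(-2) each step; -3, 6, -12, 24, -48, 96 → -192.
For the y, −1 each step: 34, 33, 32, 31, 30, 29 → 28.
Z: -8, 1, -17, 19, -53, 91 → -197 (always 5 less than the x).
So the next triple is (x=-192; y=28; z=-197).

(x=-192; y=28; z=-197)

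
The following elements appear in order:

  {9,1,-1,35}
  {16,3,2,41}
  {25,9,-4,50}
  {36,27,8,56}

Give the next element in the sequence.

{49,81,-16,65}

First value — perfect squares: 3², 4², 5², …: 9, 16, 25, 36 → 49.
For the second value, ×3 each step: 1, 3, 9, 27 → 81.
Third value: ×(-2) each step; -1, 2, -4, 8 → -16.
For the fourth value, alternating steps +6, +9, +6, +9, …: 35, 41, 50, 56 → 65.
So the next element is {49,81,-16,65}.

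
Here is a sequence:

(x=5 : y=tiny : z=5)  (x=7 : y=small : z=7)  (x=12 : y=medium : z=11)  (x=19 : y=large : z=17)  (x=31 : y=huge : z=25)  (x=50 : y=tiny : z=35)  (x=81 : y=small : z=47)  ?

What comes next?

(x=131 : y=medium : z=61)

X — each term is the sum of the two before it: 5, 7, 12, 19, 31, 50, 81 → 131.
Y: repeats tiny → small → medium → large → huge, so tiny, small, medium, large, huge, tiny, small → medium.
For the z, differences are 2, 4, 6, … (increasing by 2 each time): 5, 7, 11, 17, 25, 35, 47 → 61.
Combining the parts gives (x=131 : y=medium : z=61).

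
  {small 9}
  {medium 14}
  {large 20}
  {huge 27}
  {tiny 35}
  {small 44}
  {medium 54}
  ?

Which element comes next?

{large 65}

Size: small, medium, large, huge, tiny, small, medium → large (repeats small → medium → large → huge → tiny).
Second value goes 9, 14, 20, 27, 35, 44, 54 → 65 (differences are 5, 6, 7, … (increasing by 1 each time)).
Putting it together: {large 65}.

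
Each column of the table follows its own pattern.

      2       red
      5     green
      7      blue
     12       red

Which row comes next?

19  green

First component: each term is the sum of the two before it; 2, 5, 7, 12 → 19.
For the colour, repeats red → green → blue: red, green, blue, red → green.
So the next row is 19  green.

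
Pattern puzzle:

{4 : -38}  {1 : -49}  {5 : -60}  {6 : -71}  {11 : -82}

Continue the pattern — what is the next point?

{17 : -93}

First slot: 4, 1, 5, 6, 11 → 17 (each term is the sum of the two before it).
Second slot: −11 each step; -38, -49, -60, -71, -82 → -93.
Putting it together: {17 : -93}.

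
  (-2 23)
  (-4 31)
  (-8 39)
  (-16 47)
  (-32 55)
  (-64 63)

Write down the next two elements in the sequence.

(-128 71), (-256 79)

First value: -2, -4, -8, -16, -32, -64 → -128 → -256 (×2 each step).
Second value: +8 each step; 23, 31, 39, 47, 55, 63 → 71 → 79.
Putting the parts together: (-128 71) and then (-256 79).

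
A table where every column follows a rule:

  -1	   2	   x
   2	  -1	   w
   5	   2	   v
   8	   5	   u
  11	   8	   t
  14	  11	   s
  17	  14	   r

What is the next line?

First component: -1, 2, 5, 8, 11, 14, 17 → 20 (+3 each step).
Second component: always the previous value of the first component, so 2, -1, 2, 5, 8, 11, 14 → 17.
Letter goes x, w, v, u, t, s, r → q (letters move back 1 place in the alphabet).
Combining the parts gives 20  17  q.

20  17  q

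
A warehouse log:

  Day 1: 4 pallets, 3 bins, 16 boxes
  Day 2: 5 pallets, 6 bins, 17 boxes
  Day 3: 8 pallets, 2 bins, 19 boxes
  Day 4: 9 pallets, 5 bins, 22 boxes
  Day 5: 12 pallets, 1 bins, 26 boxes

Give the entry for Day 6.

13 pallets, 4 bins, 31 boxes

Pallets — alternating steps +1, +3, +1, +3, …: 4, 5, 8, 9, 12 → 13.
Bins goes 3, 6, 2, 5, 1 → 4 (alternating steps +3, −4, +3, −4, …).
For the boxes, differences are 1, 2, 3, … (increasing by 1 each time): 16, 17, 19, 22, 26 → 31.
Combining the parts gives 13 pallets, 4 bins, 31 boxes.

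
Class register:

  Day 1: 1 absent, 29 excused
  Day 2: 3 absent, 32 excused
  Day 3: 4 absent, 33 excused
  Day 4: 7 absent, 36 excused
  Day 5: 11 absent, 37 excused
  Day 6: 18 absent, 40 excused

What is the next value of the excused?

Excused: alternating steps +3, +1, +3, +1, …; 29, 32, 33, 36, 37, 40 → 41.

41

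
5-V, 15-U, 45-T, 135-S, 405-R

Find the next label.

1215-Q

First component — ×3 each step: 5, 15, 45, 135, 405 → 1215.
Letter: letters move back 1 place in the alphabet, so V, U, T, S, R → Q.
Combining the parts gives 1215-Q.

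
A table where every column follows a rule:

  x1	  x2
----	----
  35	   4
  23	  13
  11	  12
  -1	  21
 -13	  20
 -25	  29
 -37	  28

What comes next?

Column x1 — −12 each step: 35, 23, 11, -1, -13, -25, -37 → -49.
For the column x2, alternating steps +9, −1, +9, −1, …: 4, 13, 12, 21, 20, 29, 28 → 37.
So the next line is -49  37.

-49  37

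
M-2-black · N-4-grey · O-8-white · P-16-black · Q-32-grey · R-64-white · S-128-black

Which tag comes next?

For the letter, letters move forward 1 place in the alphabet: M, N, O, P, Q, R, S → T.
Second component: ×2 each step, so 2, 4, 8, 16, 32, 64, 128 → 256.
Shade: repeats black → grey → white, so black, grey, white, black, grey, white, black → grey.
So the next tag is T-256-grey.

T-256-grey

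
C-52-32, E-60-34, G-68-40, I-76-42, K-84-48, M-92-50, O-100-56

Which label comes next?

Letter: letters move forward 2 places in the alphabet; C, E, G, I, K, M, O → Q.
Second component — +8 each step: 52, 60, 68, 76, 84, 92, 100 → 108.
Third component: 32, 34, 40, 42, 48, 50, 56 → 58 (alternating steps +2, +6, +2, +6, …).
Putting it together: Q-108-58.

Q-108-58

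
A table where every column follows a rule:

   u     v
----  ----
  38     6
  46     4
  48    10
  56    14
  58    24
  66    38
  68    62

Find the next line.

76  100

Column u: 38, 46, 48, 56, 58, 66, 68 → 76 (alternating steps +8, +2, +8, +2, …).
Column v goes 6, 4, 10, 14, 24, 38, 62 → 100 (each term is the sum of the two before it).
Putting it together: 76  100.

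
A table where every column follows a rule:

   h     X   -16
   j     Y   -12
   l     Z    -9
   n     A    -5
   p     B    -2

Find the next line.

r  C  2

First letter: letters move forward 2 places in the alphabet; h, j, l, n, p → r.
Second letter goes X, Y, Z, A, B → C (letters move forward 1 place in the alphabet, wrapping Z→A).
Third component goes -16, -12, -9, -5, -2 → 2 (alternating steps +4, +3, +4, +3, …).
Combining the parts gives r  C  2.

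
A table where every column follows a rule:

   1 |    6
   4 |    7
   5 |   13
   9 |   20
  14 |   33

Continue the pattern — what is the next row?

23  53

First component: each term is the sum of the two before it, so 1, 4, 5, 9, 14 → 23.
For the second component, each term is the sum of the two before it: 6, 7, 13, 20, 33 → 53.
Putting it together: 23  53.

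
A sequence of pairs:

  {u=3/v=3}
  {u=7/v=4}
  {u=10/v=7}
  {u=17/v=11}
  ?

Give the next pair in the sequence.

U goes 3, 7, 10, 17 → 27 (each term is the sum of the two before it).
V: 3, 4, 7, 11 → 18 (each term is the sum of the two before it).
Combining the parts gives {u=27/v=18}.

{u=27/v=18}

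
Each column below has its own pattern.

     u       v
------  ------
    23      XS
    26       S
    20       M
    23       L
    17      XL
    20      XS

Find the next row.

14  S

For the column u, alternating steps +3, −6, +3, −6, …: 23, 26, 20, 23, 17, 20 → 14.
Column v: XS, S, M, L, XL, XS → S (repeats XS → S → M → L → XL).
So the next row is 14  S.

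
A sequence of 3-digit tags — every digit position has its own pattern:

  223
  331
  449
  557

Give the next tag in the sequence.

For the first digit, +1 each step, mod 10: 2, 3, 4, 5 → 6.
Second digit: +1 each step, mod 10; 2, 3, 4, 5 → 6.
Third digit: −2 each step, mod 10; 3, 1, 9, 7 → 5.
So the next tag is 665.

665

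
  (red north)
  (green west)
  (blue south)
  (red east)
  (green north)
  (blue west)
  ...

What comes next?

Colour: repeats red → green → blue, so red, green, blue, red, green, blue → red.
Direction — repeats north → west → south → east: north, west, south, east, north, west → south.
Putting it together: (red south).

(red south)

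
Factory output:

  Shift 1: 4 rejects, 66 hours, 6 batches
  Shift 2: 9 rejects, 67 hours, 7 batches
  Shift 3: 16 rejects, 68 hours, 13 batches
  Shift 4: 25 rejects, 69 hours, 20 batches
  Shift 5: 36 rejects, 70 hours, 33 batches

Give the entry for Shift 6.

49 rejects, 71 hours, 53 batches

Rejects — perfect squares: 2², 3², 4², …: 4, 9, 16, 25, 36 → 49.
Hours goes 66, 67, 68, 69, 70 → 71 (+1 each step).
Batches goes 6, 7, 13, 20, 33 → 53 (each term is the sum of the two before it).
Combining the parts gives 49 rejects, 71 hours, 53 batches.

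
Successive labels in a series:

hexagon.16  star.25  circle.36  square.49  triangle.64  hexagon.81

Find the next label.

Shape: repeats hexagon → star → circle → square → triangle, so hexagon, star, circle, square, triangle, hexagon → star.
Second component goes 16, 25, 36, 49, 64, 81 → 100 (perfect squares: 4², 5², 6², …).
So the next label is star.100.

star.100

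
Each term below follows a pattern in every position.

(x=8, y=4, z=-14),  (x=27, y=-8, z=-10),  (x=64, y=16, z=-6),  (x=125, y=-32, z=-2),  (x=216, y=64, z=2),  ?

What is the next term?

(x=343, y=-128, z=6)

X — perfect cubes: 2³, 3³, 4³, …: 8, 27, 64, 125, 216 → 343.
Y: 4, -8, 16, -32, 64 → -128 (×(-2) each step).
Z goes -14, -10, -6, -2, 2 → 6 (+4 each step).
Putting it together: (x=343, y=-128, z=6).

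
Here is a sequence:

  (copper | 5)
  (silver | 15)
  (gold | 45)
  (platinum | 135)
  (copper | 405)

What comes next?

(silver | 1215)

Metal goes copper, silver, gold, platinum, copper → silver (repeats copper → silver → gold → platinum).
Second part: 5, 15, 45, 135, 405 → 1215 (×3 each step).
Putting it together: (silver | 1215).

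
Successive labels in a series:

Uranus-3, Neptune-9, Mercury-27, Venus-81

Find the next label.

Earth-243

Planet — runs through the planets Mercury→Neptune: Uranus, Neptune, Mercury, Venus → Earth.
Second component goes 3, 9, 27, 81 → 243 (×3 each step).
Combining the parts gives Earth-243.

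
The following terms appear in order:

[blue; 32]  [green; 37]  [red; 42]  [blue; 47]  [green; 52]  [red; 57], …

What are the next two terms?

Colour — repeats blue → green → red: blue, green, red, blue, green, red → blue → green.
For the second part, +5 each step: 32, 37, 42, 47, 52, 57 → 62 → 67.
So the next two terms are [blue; 62] and [green; 67].

[blue; 62], [green; 67]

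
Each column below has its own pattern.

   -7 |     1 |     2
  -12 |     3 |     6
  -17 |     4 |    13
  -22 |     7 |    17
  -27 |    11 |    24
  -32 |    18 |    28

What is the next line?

First component goes -7, -12, -17, -22, -27, -32 → -37 (−5 each step).
Second component: each term is the sum of the two before it; 1, 3, 4, 7, 11, 18 → 29.
Third component: 2, 6, 13, 17, 24, 28 → 35 (alternating steps +4, +7, +4, +7, …).
Putting it together: -37  29  35.

-37  29  35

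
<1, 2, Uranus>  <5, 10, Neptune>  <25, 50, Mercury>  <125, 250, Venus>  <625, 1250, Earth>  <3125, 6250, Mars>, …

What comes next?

<15625, 31250, Jupiter>

First value: ×5 each step; 1, 5, 25, 125, 625, 3125 → 15625.
For the second value, always 2 × the first value: 2, 10, 50, 250, 1250, 6250 → 31250.
For the planet, runs through the planets Mercury→Neptune: Uranus, Neptune, Mercury, Venus, Earth, Mars → Jupiter.
So the next element is <15625, 31250, Jupiter>.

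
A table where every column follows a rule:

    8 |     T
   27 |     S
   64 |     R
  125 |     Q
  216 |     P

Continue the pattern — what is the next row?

First component: perfect cubes: 2³, 3³, 4³, …, so 8, 27, 64, 125, 216 → 343.
Letter: letters move back 1 place in the alphabet, so T, S, R, Q, P → O.
Putting it together: 343  O.

343  O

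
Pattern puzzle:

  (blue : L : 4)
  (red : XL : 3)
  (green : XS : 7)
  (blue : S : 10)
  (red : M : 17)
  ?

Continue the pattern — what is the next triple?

(green : L : 27)

Colour: repeats blue → red → green, so blue, red, green, blue, red → green.
Size goes L, XL, XS, S, M → L (runs through clothing sizes XS→XL).
Third coordinate: each term is the sum of the two before it, so 4, 3, 7, 10, 17 → 27.
Putting it together: (green : L : 27).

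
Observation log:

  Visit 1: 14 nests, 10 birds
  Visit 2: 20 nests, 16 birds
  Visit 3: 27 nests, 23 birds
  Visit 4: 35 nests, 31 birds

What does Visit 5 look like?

Nests goes 14, 20, 27, 35 → 44 (differences are 6, 7, 8, … (increasing by 1 each time)).
Birds: 10, 16, 23, 31 → 40 (always 4 less than the nests).
Combining the parts gives 44 nests, 40 birds.

44 nests, 40 birds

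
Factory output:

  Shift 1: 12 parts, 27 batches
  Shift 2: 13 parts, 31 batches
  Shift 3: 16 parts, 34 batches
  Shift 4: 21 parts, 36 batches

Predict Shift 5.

Parts — differences are 1, 3, 5, … (increasing by 2 each time): 12, 13, 16, 21 → 28.
Batches: differences are 4, 3, 2, … (decreasing by 1 each time), so 27, 31, 34, 36 → 37.
Combining the parts gives 28 parts, 37 batches.

28 parts, 37 batches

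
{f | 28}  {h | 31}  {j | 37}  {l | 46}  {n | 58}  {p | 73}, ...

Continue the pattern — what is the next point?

Letter — letters move forward 2 places in the alphabet: f, h, j, l, n, p → r.
Second entry: differences are 3, 6, 9, … (increasing by 3 each time); 28, 31, 37, 46, 58, 73 → 91.
Combining the parts gives {r | 91}.

{r | 91}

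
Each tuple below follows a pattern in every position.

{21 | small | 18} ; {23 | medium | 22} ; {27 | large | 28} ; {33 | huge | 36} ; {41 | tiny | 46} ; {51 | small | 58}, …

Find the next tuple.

First component: differences are 2, 4, 6, … (increasing by 2 each time); 21, 23, 27, 33, 41, 51 → 63.
Size — repeats small → medium → large → huge → tiny: small, medium, large, huge, tiny, small → medium.
Third component goes 18, 22, 28, 36, 46, 58 → 72 (differences are 4, 6, 8, … (increasing by 2 each time)).
Putting it together: {63 | medium | 72}.

{63 | medium | 72}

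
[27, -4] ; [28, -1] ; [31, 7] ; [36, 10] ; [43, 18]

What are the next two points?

[52, 21], [63, 29]

First value: differences are 1, 3, 5, … (increasing by 2 each time); 27, 28, 31, 36, 43 → 52 → 63.
Second value — alternating steps +3, +8, +3, +8, …: -4, -1, 7, 10, 18 → 21 → 29.
So the next two points are [52, 21] and [63, 29].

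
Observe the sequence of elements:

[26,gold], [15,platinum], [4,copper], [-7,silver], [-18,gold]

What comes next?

First slot: −11 each step, so 26, 15, 4, -7, -18 → -29.
Metal goes gold, platinum, copper, silver, gold → platinum (repeats gold → platinum → copper → silver).
Putting it together: [-29,platinum].

[-29,platinum]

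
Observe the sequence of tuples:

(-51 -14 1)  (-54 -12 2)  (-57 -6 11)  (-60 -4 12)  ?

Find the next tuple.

(-63 2 21)

First value: −3 each step, so -51, -54, -57, -60 → -63.
For the second value, alternating steps +2, +6, +2, +6, …: -14, -12, -6, -4 → 2.
Third value: 1, 2, 11, 12 → 21 (alternating steps +1, +9, +1, +9, …).
Putting it together: (-63 2 21).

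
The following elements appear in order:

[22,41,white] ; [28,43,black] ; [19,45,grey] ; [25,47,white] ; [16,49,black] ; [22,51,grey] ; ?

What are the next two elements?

First slot — alternating steps +6, −9, +6, −9, …: 22, 28, 19, 25, 16, 22 → 13 → 19.
Second slot — +2 each step: 41, 43, 45, 47, 49, 51 → 53 → 55.
Shade goes white, black, grey, white, black, grey → white → black (repeats white → black → grey).
Putting the parts together: [13,53,white] and then [19,55,black].

[13,53,white], [19,55,black]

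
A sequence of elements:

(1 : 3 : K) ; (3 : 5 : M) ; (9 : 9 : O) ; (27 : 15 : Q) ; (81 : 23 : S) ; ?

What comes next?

(243 : 33 : U)

First entry: ×3 each step, so 1, 3, 9, 27, 81 → 243.
Second entry — differences are 2, 4, 6, … (increasing by 2 each time): 3, 5, 9, 15, 23 → 33.
For the letter, letters move forward 2 places in the alphabet: K, M, O, Q, S → U.
Putting it together: (243 : 33 : U).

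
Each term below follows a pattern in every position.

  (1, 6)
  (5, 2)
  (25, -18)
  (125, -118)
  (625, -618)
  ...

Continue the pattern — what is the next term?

First value: ×5 each step, so 1, 5, 25, 125, 625 → 3125.
Second value — together with the first value always sums to 7: 6, 2, -18, -118, -618 → -3118.
Combining the parts gives (3125, -3118).

(3125, -3118)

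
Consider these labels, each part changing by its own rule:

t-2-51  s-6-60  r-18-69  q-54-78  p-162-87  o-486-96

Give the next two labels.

n-1458-105, m-4374-114

Letter: letters move back 1 place in the alphabet; t, s, r, q, p, o → n → m.
Second component: ×3 each step, so 2, 6, 18, 54, 162, 486 → 1458 → 4374.
Third component: 51, 60, 69, 78, 87, 96 → 105 → 114 (+9 each step).
So the next two labels are n-1458-105 and m-4374-114.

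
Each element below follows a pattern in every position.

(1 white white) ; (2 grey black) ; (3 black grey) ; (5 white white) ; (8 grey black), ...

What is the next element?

(13 black grey)

First coordinate: each term is the sum of the two before it; 1, 2, 3, 5, 8 → 13.
First shade — repeats white → grey → black: white, grey, black, white, grey → black.
For the second shade, repeats white → black → grey: white, black, grey, white, black → grey.
So the next element is (13 black grey).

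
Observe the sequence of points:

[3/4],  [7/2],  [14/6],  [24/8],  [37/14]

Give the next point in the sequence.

For the first slot, differences are 4, 7, 10, … (increasing by 3 each time): 3, 7, 14, 24, 37 → 53.
Second slot: each term is the sum of the two before it; 4, 2, 6, 8, 14 → 22.
So the next point is [53/22].

[53/22]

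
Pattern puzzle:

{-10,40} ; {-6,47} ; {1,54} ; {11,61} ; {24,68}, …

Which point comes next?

{40,75}

First component: differences are 4, 7, 10, … (increasing by 3 each time), so -10, -6, 1, 11, 24 → 40.
Second component: +7 each step; 40, 47, 54, 61, 68 → 75.
So the next point is {40,75}.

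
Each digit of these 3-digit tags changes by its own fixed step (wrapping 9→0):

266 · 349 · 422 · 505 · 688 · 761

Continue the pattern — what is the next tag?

First digit: +1 each step, mod 10, so 2, 3, 4, 5, 6, 7 → 8.
Second digit: −2 each step, mod 10; 6, 4, 2, 0, 8, 6 → 4.
Third digit: 6, 9, 2, 5, 8, 1 → 4 (+3 each step, mod 10).
Putting it together: 844.

844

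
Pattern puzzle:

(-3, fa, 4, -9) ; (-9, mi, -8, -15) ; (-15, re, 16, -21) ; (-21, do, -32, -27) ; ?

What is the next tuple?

First entry: -3, -9, -15, -21 → -27 (−6 each step).
Note — runs backward through the solfège scale do→ti: fa, mi, re, do → ti.
For the third entry, ×(-2) each step: 4, -8, 16, -32 → 64.
Fourth entry: always 6 less than the first entry; -9, -15, -21, -27 → -33.
Putting it together: (-27, ti, 64, -33).

(-27, ti, 64, -33)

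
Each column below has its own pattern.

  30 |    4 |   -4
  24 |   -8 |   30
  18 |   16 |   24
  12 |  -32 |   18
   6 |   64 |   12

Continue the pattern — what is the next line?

0  -128  6

First component: −6 each step, so 30, 24, 18, 12, 6 → 0.
Second component: ×(-2) each step, so 4, -8, 16, -32, 64 → -128.
Third component: always the previous value of the first component; -4, 30, 24, 18, 12 → 6.
Combining the parts gives 0  -128  6.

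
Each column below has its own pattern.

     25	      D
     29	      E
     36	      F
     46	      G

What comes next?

First component: differences are 4, 7, 10, … (increasing by 3 each time); 25, 29, 36, 46 → 59.
Letter — letters move forward 1 place in the alphabet: D, E, F, G → H.
Putting it together: 59  H.

59  H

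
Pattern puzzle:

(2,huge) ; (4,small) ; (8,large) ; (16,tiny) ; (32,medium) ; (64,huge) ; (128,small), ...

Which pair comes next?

First value goes 2, 4, 8, 16, 32, 64, 128 → 256 (×2 each step).
Size: repeats huge → small → large → tiny → medium, so huge, small, large, tiny, medium, huge, small → large.
So the next pair is (256,large).

(256,large)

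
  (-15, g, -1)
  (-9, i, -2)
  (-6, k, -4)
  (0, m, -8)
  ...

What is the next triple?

(3, o, -16)

First slot: alternating steps +6, +3, +6, +3, …, so -15, -9, -6, 0 → 3.
Letter: letters move forward 2 places in the alphabet, so g, i, k, m → o.
Third slot goes -1, -2, -4, -8 → -16 (×2 each step).
Putting it together: (3, o, -16).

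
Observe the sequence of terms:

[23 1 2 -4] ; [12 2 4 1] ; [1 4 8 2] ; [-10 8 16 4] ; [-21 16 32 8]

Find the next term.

[-32 32 64 16]

First value goes 23, 12, 1, -10, -21 → -32 (−11 each step).
Second value: ×2 each step, so 1, 2, 4, 8, 16 → 32.
Third value: ×2 each step; 2, 4, 8, 16, 32 → 64.
Fourth value: always the previous value of the second value, so -4, 1, 2, 4, 8 → 16.
So the next term is [-32 32 64 16].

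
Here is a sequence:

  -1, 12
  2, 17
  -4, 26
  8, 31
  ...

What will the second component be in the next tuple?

For the second component, alternating steps +5, +9, +5, +9, …: 12, 17, 26, 31 → 40.

40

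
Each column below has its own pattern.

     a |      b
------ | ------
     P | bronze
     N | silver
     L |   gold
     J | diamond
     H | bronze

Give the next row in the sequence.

F  silver

Column a: letters move back 2 places in the alphabet, so P, N, L, J, H → F.
Column b: repeats bronze → silver → gold → diamond, so bronze, silver, gold, diamond, bronze → silver.
Putting it together: F  silver.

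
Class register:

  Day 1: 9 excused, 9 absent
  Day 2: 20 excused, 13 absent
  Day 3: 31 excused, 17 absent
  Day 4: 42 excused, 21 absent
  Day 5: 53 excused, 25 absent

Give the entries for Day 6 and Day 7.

64 excused, 29 absent; 75 excused, 33 absent

Excused: +11 each step; 9, 20, 31, 42, 53 → 64 → 75.
Absent: +4 each step; 9, 13, 17, 21, 25 → 29 → 33.
Putting the parts together: 64 excused, 29 absent and then 75 excused, 33 absent.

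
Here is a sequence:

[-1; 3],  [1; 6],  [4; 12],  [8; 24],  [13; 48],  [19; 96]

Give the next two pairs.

For the first entry, differences are 2, 3, 4, … (increasing by 1 each time): -1, 1, 4, 8, 13, 19 → 26 → 34.
Second entry: ×2 each step, so 3, 6, 12, 24, 48, 96 → 192 → 384.
So the next two pairs are [26; 192] and [34; 384].

[26; 192], [34; 384]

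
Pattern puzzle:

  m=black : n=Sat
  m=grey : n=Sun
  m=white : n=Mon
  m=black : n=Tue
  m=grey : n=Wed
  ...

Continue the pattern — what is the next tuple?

m=white : n=Thu

M: black, grey, white, black, grey → white (repeats black → grey → white).
N: runs through the weekdays Mon→Sun; Sat, Sun, Mon, Tue, Wed → Thu.
Combining the parts gives m=white : n=Thu.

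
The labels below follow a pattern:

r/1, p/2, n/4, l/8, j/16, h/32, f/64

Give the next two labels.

d/128 then b/256

Letter — letters move back 2 places in the alphabet: r, p, n, l, j, h, f → d → b.
Second component: ×2 each step, so 1, 2, 4, 8, 16, 32, 64 → 128 → 256.
Putting the parts together: d/128 and then b/256.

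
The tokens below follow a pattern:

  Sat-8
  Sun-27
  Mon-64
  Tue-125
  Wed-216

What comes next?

Day: runs through the weekdays Mon→Sun; Sat, Sun, Mon, Tue, Wed → Thu.
Second component goes 8, 27, 64, 125, 216 → 343 (perfect cubes: 2³, 3³, 4³, …).
So the next token is Thu-343.

Thu-343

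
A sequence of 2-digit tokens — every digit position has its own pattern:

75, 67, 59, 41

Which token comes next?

33

First digit goes 7, 6, 5, 4 → 3 (−1 each step, mod 10).
For the second digit, +2 each step, mod 10: 5, 7, 9, 1 → 3.
Putting it together: 33.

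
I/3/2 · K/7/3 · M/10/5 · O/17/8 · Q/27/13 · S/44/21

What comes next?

U/71/34

Letter: I, K, M, O, Q, S → U (letters move forward 2 places in the alphabet).
Second component: 3, 7, 10, 17, 27, 44 → 71 (each term is the sum of the two before it).
Third component: each term is the sum of the two before it; 2, 3, 5, 8, 13, 21 → 34.
Combining the parts gives U/71/34.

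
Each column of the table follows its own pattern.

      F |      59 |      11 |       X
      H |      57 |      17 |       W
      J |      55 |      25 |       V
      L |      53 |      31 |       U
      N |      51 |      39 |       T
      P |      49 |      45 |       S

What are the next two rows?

R  47  53  R; T  45  59  Q

For the first letter, letters move forward 2 places in the alphabet: F, H, J, L, N, P → R → T.
For the second component, −2 each step: 59, 57, 55, 53, 51, 49 → 47 → 45.
Third component: alternating steps +6, +8, +6, +8, …, so 11, 17, 25, 31, 39, 45 → 53 → 59.
Second letter goes X, W, V, U, T, S → R → Q (letters move back 1 place in the alphabet).
So the next two rows are R  47  53  R and T  45  59  Q.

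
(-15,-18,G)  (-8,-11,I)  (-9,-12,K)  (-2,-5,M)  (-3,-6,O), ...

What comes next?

(4,1,Q)

For the first part, alternating steps +7, −1, +7, −1, …: -15, -8, -9, -2, -3 → 4.
For the second part, always 3 less than the first part: -18, -11, -12, -5, -6 → 1.
For the letter, letters move forward 2 places in the alphabet: G, I, K, M, O → Q.
Combining the parts gives (4,1,Q).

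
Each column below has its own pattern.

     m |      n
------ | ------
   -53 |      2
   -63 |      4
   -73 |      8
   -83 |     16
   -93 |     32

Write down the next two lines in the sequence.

-103  64; -113  128

For the column m, −10 each step: -53, -63, -73, -83, -93 → -103 → -113.
Column n — ×2 each step: 2, 4, 8, 16, 32 → 64 → 128.
So the next two lines are -103  64 and -113  128.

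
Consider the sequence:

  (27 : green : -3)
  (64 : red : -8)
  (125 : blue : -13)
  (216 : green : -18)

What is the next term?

First slot goes 27, 64, 125, 216 → 343 (perfect cubes: 3³, 4³, 5³, …).
Colour — repeats green → red → blue: green, red, blue, green → red.
Third slot: −5 each step, so -3, -8, -13, -18 → -23.
Combining the parts gives (343 : red : -23).

(343 : red : -23)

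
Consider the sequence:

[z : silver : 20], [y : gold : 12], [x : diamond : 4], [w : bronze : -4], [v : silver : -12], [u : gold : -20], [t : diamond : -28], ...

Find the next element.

[s : bronze : -36]

Letter — letters move back 1 place in the alphabet: z, y, x, w, v, u, t → s.
Rank — repeats silver → gold → diamond → bronze: silver, gold, diamond, bronze, silver, gold, diamond → bronze.
For the third entry, −8 each step: 20, 12, 4, -4, -12, -20, -28 → -36.
Combining the parts gives [s : bronze : -36].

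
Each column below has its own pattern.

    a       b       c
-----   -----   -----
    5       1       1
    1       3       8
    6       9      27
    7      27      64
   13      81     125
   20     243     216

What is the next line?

Column a: each term is the sum of the two before it; 5, 1, 6, 7, 13, 20 → 33.
Column b — ×3 each step: 1, 3, 9, 27, 81, 243 → 729.
Column c: perfect cubes: 1³, 2³, 3³, …; 1, 8, 27, 64, 125, 216 → 343.
Putting it together: 33  729  343.

33  729  343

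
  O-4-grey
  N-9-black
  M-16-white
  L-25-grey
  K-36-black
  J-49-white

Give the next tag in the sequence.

Letter: letters move back 1 place in the alphabet; O, N, M, L, K, J → I.
Second component: perfect squares: 2², 3², 4², …, so 4, 9, 16, 25, 36, 49 → 64.
Shade: grey, black, white, grey, black, white → grey (repeats grey → black → white).
Combining the parts gives I-64-grey.

I-64-grey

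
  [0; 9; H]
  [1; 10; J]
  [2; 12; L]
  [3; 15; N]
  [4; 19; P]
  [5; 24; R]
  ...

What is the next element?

For the first coordinate, +1 each step: 0, 1, 2, 3, 4, 5 → 6.
For the second coordinate, differences are 1, 2, 3, … (increasing by 1 each time): 9, 10, 12, 15, 19, 24 → 30.
For the letter, letters move forward 2 places in the alphabet: H, J, L, N, P, R → T.
So the next element is [6; 30; T].

[6; 30; T]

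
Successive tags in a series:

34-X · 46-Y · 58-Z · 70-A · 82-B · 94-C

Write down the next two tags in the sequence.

106-D, 118-E

First component: +12 each step; 34, 46, 58, 70, 82, 94 → 106 → 118.
Letter — letters move forward 1 place in the alphabet, wrapping Z→A: X, Y, Z, A, B, C → D → E.
So the next two tags are 106-D and 118-E.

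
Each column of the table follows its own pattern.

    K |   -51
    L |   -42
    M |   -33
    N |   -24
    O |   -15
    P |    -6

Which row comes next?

Q  3

For the letter, letters move forward 1 place in the alphabet: K, L, M, N, O, P → Q.
Second component: +9 each step, so -51, -42, -33, -24, -15, -6 → 3.
Putting it together: Q  3.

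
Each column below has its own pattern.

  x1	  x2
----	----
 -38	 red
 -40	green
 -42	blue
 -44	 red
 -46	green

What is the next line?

Column x1: −2 each step; -38, -40, -42, -44, -46 → -48.
Column x2: repeats red → green → blue; red, green, blue, red, green → blue.
Putting it together: -48  blue.

-48  blue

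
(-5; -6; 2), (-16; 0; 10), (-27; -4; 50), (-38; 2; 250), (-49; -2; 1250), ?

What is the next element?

(-60; 4; 6250)

First part: −11 each step; -5, -16, -27, -38, -49 → -60.
Second part: alternating steps +6, −4, +6, −4, …, so -6, 0, -4, 2, -2 → 4.
For the third part, ×5 each step: 2, 10, 50, 250, 1250 → 6250.
Putting it together: (-60; 4; 6250).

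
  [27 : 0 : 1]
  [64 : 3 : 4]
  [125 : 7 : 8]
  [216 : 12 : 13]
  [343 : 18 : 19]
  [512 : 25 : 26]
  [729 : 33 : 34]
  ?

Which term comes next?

[1000 : 42 : 43]

First entry — perfect cubes: 3³, 4³, 5³, …: 27, 64, 125, 216, 343, 512, 729 → 1000.
Second entry goes 0, 3, 7, 12, 18, 25, 33 → 42 (differences are 3, 4, 5, … (increasing by 1 each time)).
Third entry: always 1 more than the second entry; 1, 4, 8, 13, 19, 26, 34 → 43.
Combining the parts gives [1000 : 42 : 43].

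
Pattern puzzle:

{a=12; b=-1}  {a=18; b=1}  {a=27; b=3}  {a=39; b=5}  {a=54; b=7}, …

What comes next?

For the a, differences are 6, 9, 12, … (increasing by 3 each time): 12, 18, 27, 39, 54 → 72.
For the b, +2 each step: -1, 1, 3, 5, 7 → 9.
Combining the parts gives {a=72; b=9}.

{a=72; b=9}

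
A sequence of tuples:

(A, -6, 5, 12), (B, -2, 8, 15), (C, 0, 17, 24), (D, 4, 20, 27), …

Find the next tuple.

(E, 6, 29, 36)

Letter: letters move forward 1 place in the alphabet, so A, B, C, D → E.
Second coordinate — alternating steps +4, +2, +4, +2, …: -6, -2, 0, 4 → 6.
Third coordinate: alternating steps +3, +9, +3, +9, …; 5, 8, 17, 20 → 29.
For the fourth coordinate, always 7 more than the third coordinate: 12, 15, 24, 27 → 36.
Combining the parts gives (E, 6, 29, 36).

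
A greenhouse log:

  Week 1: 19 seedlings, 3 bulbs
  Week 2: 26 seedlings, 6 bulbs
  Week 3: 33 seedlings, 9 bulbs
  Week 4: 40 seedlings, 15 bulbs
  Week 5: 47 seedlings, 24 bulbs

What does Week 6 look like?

54 seedlings, 39 bulbs

Seedlings goes 19, 26, 33, 40, 47 → 54 (+7 each step).
Bulbs goes 3, 6, 9, 15, 24 → 39 (each term is the sum of the two before it).
So the next record is 54 seedlings, 39 bulbs.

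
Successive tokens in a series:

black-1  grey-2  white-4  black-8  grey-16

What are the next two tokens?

Shade: black, grey, white, black, grey → white → black (repeats black → grey → white).
Second component goes 1, 2, 4, 8, 16 → 32 → 64 (×2 each step).
So the next two tokens are white-32 and black-64.

white-32 then black-64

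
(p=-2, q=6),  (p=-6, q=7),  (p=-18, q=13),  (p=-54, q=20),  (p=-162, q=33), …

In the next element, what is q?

For the q, each term is the sum of the two before it: 6, 7, 13, 20, 33 → 53.

53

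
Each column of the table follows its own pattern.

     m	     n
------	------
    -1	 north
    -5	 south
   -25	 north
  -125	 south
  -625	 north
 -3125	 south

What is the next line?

For the column m, ×5 each step: -1, -5, -25, -125, -625, -3125 → -15625.
Column n: alternates north ↔ south; north, south, north, south, north, south → north.
So the next line is -15625  north.

-15625  north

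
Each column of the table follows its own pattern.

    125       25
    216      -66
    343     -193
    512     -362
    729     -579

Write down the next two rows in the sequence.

1000  -850; 1331  -1181

First component goes 125, 216, 343, 512, 729 → 1000 → 1331 (perfect cubes: 5³, 6³, 7³, …).
Second component: 25, -66, -193, -362, -579 → -850 → -1181 (together with the first component always sums to 150).
Putting the parts together: 1000  -850 and then 1331  -1181.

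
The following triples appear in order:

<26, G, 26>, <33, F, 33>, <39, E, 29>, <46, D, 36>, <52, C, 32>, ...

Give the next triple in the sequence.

<59, B, 39>

First component: alternating steps +7, +6, +7, +6, …; 26, 33, 39, 46, 52 → 59.
Letter — letters move back 1 place in the alphabet: G, F, E, D, C → B.
Third component: alternating steps +7, −4, +7, −4, …, so 26, 33, 29, 36, 32 → 39.
Combining the parts gives <59, B, 39>.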